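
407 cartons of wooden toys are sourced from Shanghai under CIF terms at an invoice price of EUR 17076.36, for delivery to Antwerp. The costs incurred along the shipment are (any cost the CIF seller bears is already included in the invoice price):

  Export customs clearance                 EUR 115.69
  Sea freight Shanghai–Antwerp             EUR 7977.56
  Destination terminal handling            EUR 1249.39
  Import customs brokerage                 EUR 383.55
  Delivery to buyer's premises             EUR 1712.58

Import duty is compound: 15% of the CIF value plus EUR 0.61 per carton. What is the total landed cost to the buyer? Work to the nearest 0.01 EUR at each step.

CIF: the seller pays costs through ocean freight and marine insurance to the destination port.
Already in the invoice (seller's account under CIF): export clearance, freight — exclude.
The CIF price already equals the CIF value: 17076.36
Ad valorem component: 17076.36 × 15% = 2561.45
Specific component: 407 × 0.61 = 248.27
Import duty = 2561.45 + 248.27 = 2809.72
Buyer bears: destination terminal 1249.39 + brokerage 383.55 + delivery 1712.58 + duty 2809.72 = 6155.24
Landed cost = invoice 17076.36 + 6155.24 = 23231.60

Total landed cost: EUR 23231.60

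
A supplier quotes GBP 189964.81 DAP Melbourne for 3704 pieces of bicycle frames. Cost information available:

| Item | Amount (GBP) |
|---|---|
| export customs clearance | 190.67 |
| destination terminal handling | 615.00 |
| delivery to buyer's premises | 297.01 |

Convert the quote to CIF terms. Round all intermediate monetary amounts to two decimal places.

Not relevant to the conversion: export clearance — on the seller under both DAP and CIF; already in the DAP price and stays in the CIF price.
From DAP to CIF, the seller no longer bears: destination terminal, delivery.
CIF price = 189964.81 − 615.00 − 297.01 = 189052.80

CIF price: GBP 189052.80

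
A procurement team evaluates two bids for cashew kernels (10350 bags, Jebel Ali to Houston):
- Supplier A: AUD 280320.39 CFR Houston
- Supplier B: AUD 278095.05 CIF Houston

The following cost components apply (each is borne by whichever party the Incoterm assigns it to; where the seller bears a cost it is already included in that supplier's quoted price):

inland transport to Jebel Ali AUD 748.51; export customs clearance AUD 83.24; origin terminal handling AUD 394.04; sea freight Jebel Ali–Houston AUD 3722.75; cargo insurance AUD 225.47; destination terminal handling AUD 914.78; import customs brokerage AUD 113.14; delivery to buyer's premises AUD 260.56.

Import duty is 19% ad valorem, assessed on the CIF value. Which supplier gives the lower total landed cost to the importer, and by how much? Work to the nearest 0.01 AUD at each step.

Supplier A (CFR):
CIF value = CFR price + insurance = 280320.39 + 225.47 = 280545.86
Import duty = 280545.86 × 19% = 53303.71
Buyer bears (A): 225.47 + 914.78 + 113.14 + 260.56 = 1513.95
Landed cost (A) = invoice 280320.39 + 1513.95 + duty 53303.71 = 335138.05
Supplier B (CIF):
The CIF price already equals the CIF value: 278095.05
Import duty = 278095.05 × 19% = 52838.06
Buyer bears (B): 914.78 + 113.14 + 260.56 = 1288.48
Landed cost (B) = invoice 278095.05 + 1288.48 + duty 52838.06 = 332221.59
Difference = |335138.05 − 332221.59| = 2916.46

Supplier B is cheaper by AUD 2916.46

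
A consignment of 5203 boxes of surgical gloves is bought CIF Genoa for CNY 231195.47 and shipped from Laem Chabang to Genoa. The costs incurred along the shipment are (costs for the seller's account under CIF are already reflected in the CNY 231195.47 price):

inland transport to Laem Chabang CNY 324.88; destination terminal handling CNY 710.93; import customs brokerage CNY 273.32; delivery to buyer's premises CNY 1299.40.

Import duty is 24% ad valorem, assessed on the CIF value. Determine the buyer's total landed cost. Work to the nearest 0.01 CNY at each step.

Total landed cost: CNY 288966.03

CIF: the seller pays costs through ocean freight and marine insurance to the destination port.
Already in the invoice (seller's account under CIF): inland to port — exclude.
The CIF price already equals the CIF value: 231195.47
Import duty = 231195.47 × 24% = 55486.91
Buyer bears: destination terminal 710.93 + brokerage 273.32 + delivery 1299.40 + duty 55486.91 = 57770.56
Landed cost = invoice 231195.47 + 57770.56 = 288966.03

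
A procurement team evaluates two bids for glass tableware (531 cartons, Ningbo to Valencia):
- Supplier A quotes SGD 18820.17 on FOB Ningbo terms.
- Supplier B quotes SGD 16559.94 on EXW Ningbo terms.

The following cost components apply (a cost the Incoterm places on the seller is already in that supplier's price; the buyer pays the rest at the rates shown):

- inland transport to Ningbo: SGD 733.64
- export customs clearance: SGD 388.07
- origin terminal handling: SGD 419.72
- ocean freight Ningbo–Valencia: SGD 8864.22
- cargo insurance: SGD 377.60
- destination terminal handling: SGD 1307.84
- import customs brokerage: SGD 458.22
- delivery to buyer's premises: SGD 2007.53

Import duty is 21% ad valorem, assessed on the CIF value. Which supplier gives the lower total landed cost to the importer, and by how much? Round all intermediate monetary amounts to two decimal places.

Supplier B is cheaper by SGD 869.75

Supplier A (FOB):
CIF value = FOB price + freight + insurance = 18820.17 + 8864.22 + 377.60 = 28061.99
Import duty = 28061.99 × 21% = 5893.02
Buyer bears (A): 8864.22 + 377.60 + 1307.84 + 458.22 + 2007.53 = 13015.41
Landed cost (A) = invoice 18820.17 + 13015.41 + duty 5893.02 = 37728.60
Supplier B (EXW):
CIF value = EXW price + inland to port + export clearance + origin terminal + freight + insurance = 16559.94 + 733.64 + 388.07 + 419.72 + 8864.22 + 377.60 = 27343.19
Import duty = 27343.19 × 21% = 5742.07
Buyer bears (B): 733.64 + 388.07 + 419.72 + 8864.22 + 377.60 + 1307.84 + 458.22 + 2007.53 = 14556.84
Landed cost (B) = invoice 16559.94 + 14556.84 + duty 5742.07 = 36858.85
Difference = |37728.60 − 36858.85| = 869.75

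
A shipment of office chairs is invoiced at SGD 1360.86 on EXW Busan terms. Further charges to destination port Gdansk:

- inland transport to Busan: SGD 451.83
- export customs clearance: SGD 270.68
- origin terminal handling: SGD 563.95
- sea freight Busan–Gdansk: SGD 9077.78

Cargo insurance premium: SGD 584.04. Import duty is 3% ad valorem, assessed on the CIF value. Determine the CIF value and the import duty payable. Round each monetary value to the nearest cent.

CIF = EXW price + pre-shipment costs + freight + insurance
CIF = 1360.86 + 451.83 + 270.68 + 563.95 + 9077.78 + 584.04 = 12309.14
Import duty = 12309.14 × 3% = 369.27

CIF value: SGD 12309.14; import duty: SGD 369.27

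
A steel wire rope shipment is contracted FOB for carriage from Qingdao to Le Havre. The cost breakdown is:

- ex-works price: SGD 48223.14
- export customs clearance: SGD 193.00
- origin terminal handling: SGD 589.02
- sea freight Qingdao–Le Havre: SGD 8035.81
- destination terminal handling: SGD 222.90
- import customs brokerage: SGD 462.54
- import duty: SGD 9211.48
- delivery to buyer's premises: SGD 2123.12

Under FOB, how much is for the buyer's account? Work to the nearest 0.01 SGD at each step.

Buyer's account: SGD 20055.85

FOB: the seller bears costs until goods are on board at the origin port; the buyer bears freight, insurance and all costs thereafter.
Seller's account: goods 48223.14 + export clearance 193.00 + origin terminal 589.02 = 49005.16
Buyer's account: freight 8035.81 + destination terminal 222.90 + brokerage 462.54 + duty 9211.48 + delivery 2123.12 = 20055.85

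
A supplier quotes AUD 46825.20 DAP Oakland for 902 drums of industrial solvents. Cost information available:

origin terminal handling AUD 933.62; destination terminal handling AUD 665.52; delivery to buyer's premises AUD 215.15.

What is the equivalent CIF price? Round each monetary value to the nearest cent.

Not relevant to the conversion: origin terminal — on the seller under both DAP and CIF; already in the DAP price and stays in the CIF price.
From DAP to CIF, the seller no longer bears: destination terminal, delivery.
CIF price = 46825.20 − 665.52 − 215.15 = 45944.53

CIF price: AUD 45944.53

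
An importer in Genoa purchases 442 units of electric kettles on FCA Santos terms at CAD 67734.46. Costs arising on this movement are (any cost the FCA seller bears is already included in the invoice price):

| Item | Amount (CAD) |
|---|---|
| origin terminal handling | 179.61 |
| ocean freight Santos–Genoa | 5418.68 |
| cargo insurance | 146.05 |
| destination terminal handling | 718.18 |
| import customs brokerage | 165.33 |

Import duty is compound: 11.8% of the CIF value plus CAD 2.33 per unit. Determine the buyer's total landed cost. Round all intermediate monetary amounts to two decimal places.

Total landed cost: CAD 84062.67

FCA: the seller delivers export-cleared goods to the carrier; the buyer bears costs from that point.
CIF value = FCA price + origin terminal + freight + insurance = 67734.46 + 179.61 + 5418.68 + 146.05 = 73478.80
Ad valorem component: 73478.80 × 11.8% = 8670.50
Specific component: 442 × 2.33 = 1029.86
Import duty = 8670.50 + 1029.86 = 9700.36
Buyer bears: origin terminal 179.61 + freight 5418.68 + insurance 146.05 + destination terminal 718.18 + brokerage 165.33 + duty 9700.36 = 16328.21
Landed cost = invoice 67734.46 + 16328.21 = 84062.67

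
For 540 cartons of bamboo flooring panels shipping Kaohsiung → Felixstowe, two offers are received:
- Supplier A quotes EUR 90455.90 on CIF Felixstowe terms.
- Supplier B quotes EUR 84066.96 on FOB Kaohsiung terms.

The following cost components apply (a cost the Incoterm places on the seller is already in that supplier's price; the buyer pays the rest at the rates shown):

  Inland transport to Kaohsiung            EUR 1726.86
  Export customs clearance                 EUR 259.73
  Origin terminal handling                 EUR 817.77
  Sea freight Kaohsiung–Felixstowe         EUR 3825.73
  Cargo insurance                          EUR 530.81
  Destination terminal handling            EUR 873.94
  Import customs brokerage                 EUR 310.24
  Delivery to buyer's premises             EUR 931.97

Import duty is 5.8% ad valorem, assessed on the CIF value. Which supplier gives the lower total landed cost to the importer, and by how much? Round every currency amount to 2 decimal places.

Supplier A (CIF):
The CIF price already equals the CIF value: 90455.90
Import duty = 90455.90 × 5.8% = 5246.44
Buyer bears (A): 873.94 + 310.24 + 931.97 = 2116.15
Landed cost (A) = invoice 90455.90 + 2116.15 + duty 5246.44 = 97818.49
Supplier B (FOB):
CIF value = FOB price + freight + insurance = 84066.96 + 3825.73 + 530.81 = 88423.50
Import duty = 88423.50 × 5.8% = 5128.56
Buyer bears (B): 3825.73 + 530.81 + 873.94 + 310.24 + 931.97 = 6472.69
Landed cost (B) = invoice 84066.96 + 6472.69 + duty 5128.56 = 95668.21
Difference = |97818.49 − 95668.21| = 2150.28

Supplier B is cheaper by EUR 2150.28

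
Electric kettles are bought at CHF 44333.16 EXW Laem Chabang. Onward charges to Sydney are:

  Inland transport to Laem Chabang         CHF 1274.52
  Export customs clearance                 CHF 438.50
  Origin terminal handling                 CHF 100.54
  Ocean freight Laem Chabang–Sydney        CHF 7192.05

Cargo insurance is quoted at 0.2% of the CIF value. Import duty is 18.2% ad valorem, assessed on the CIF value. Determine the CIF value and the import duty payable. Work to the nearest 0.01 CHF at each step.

Let C be the CIF value. C = EXW price + pre-shipment costs + freight + 0.2% × C
C − 0.2% × C = 44333.16 + 1274.52 + 438.50 + 100.54 + 7192.05
0.998 × C = 53338.77
C = 53338.77 / 0.998 = 53445.66
Insurance premium = 0.2% × 53445.66 = 106.89
Import duty = 53445.66 × 18.2% = 9727.11

CIF value: CHF 53445.66; import duty: CHF 9727.11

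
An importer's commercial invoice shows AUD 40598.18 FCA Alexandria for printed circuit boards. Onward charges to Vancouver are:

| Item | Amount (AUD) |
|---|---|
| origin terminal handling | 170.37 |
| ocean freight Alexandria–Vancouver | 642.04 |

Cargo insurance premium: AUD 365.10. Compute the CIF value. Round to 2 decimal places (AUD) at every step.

CIF = FCA price + pre-shipment costs + freight + insurance
CIF = 40598.18 + 170.37 + 642.04 + 365.10 = 41775.69

CIF value: AUD 41775.69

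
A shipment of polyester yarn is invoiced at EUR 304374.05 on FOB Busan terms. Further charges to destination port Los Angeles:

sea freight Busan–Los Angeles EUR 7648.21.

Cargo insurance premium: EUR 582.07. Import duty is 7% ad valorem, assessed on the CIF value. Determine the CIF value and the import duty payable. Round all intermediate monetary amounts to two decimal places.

CIF = FOB price + freight + insurance
CIF = 304374.05 + 7648.21 + 582.07 = 312604.33
Import duty = 312604.33 × 7% = 21882.30

CIF value: EUR 312604.33; import duty: EUR 21882.30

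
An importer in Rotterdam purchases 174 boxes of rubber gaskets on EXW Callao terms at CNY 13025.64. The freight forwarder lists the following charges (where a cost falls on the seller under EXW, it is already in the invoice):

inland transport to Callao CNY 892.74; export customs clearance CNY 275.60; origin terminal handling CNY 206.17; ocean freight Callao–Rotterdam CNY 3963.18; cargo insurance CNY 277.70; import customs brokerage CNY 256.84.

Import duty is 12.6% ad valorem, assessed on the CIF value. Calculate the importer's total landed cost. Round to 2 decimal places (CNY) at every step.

EXW: the seller makes goods available at their premises; the buyer bears all onward costs.
CIF value = EXW price + inland to port + export clearance + origin terminal + freight + insurance = 13025.64 + 892.74 + 275.60 + 206.17 + 3963.18 + 277.70 = 18641.03
Import duty = 18641.03 × 12.6% = 2348.77
Buyer bears: inland to port 892.74 + export clearance 275.60 + origin terminal 206.17 + freight 3963.18 + insurance 277.70 + brokerage 256.84 + duty 2348.77 = 8221.00
Landed cost = invoice 13025.64 + 8221.00 = 21246.64

Total landed cost: CNY 21246.64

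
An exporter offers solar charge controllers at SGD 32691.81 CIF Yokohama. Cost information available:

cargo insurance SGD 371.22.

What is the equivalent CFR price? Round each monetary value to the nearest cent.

From CIF to CFR, the seller no longer bears: insurance.
CFR price = 32691.81 − 371.22 = 32320.59

CFR price: SGD 32320.59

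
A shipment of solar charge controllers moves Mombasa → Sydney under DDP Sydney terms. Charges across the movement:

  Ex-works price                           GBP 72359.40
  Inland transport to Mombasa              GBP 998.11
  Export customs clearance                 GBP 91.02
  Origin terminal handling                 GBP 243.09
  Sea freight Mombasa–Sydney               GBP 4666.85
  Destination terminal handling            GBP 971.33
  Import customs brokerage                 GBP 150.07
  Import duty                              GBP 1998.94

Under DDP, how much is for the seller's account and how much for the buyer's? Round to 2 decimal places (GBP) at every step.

Seller: GBP 81478.81; buyer: GBP 0.00

DDP: the seller bears all costs including import duty.
Seller's account: goods 72359.40 + inland to port 998.11 + export clearance 91.02 + origin terminal 243.09 + freight 4666.85 + destination terminal 971.33 + brokerage 150.07 + duty 1998.94 = 81478.81
Buyer's account: 0.00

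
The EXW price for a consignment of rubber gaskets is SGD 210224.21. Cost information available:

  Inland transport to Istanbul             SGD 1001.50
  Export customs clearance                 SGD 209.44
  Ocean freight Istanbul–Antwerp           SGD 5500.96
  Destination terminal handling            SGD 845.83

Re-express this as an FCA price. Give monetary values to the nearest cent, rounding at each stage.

Not relevant to the conversion: destination terminal, freight — on the buyer under both terms; not part of either seller's price.
From EXW to FCA, the seller additionally bears: inland to port, export clearance.
FCA price = 210224.21 + 1001.50 + 209.44 = 211435.15

FCA price: SGD 211435.15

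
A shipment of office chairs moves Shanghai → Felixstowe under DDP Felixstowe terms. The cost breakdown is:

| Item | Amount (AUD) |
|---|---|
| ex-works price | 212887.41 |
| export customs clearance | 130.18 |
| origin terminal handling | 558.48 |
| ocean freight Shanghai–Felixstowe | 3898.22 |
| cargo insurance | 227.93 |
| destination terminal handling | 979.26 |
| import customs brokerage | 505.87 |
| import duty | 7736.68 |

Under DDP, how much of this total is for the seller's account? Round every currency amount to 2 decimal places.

Seller's account: AUD 226924.03

DDP: the seller bears all costs including import duty.
Seller's account: goods 212887.41 + export clearance 130.18 + origin terminal 558.48 + freight 3898.22 + insurance 227.93 + destination terminal 979.26 + brokerage 505.87 + duty 7736.68 = 226924.03
Buyer's account: 0.00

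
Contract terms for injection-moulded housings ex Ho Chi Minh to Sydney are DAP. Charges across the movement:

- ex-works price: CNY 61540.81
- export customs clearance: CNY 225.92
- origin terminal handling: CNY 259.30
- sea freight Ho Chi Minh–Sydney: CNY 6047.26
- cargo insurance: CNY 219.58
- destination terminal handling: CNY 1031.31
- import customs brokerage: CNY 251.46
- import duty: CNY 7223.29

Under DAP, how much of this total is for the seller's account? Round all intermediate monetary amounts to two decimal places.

Seller's account: CNY 69324.18

DAP: the seller bears all costs to the named destination except import duty and clearance.
Seller's account: goods 61540.81 + export clearance 225.92 + origin terminal 259.30 + freight 6047.26 + insurance 219.58 + destination terminal 1031.31 = 69324.18
Buyer's account: brokerage 251.46 + duty 7223.29 = 7474.75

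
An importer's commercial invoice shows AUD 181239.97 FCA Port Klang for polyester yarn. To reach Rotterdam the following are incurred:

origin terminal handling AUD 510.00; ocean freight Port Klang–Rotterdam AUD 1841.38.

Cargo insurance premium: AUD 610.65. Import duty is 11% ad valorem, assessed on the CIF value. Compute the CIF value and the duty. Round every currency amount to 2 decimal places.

CIF value: AUD 184202.00; import duty: AUD 20262.22

CIF = FCA price + pre-shipment costs + freight + insurance
CIF = 181239.97 + 510.00 + 1841.38 + 610.65 = 184202.00
Import duty = 184202.00 × 11% = 20262.22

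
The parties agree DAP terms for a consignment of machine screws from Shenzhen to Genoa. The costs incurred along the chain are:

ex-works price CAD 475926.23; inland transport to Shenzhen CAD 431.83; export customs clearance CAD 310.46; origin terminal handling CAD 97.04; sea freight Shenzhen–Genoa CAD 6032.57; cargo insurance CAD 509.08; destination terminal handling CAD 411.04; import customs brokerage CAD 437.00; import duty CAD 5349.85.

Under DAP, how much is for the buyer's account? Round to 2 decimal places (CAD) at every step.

Buyer's account: CAD 5786.85

DAP: the seller bears all costs to the named destination except import duty and clearance.
Seller's account: goods 475926.23 + inland to port 431.83 + export clearance 310.46 + origin terminal 97.04 + freight 6032.57 + insurance 509.08 + destination terminal 411.04 = 483718.25
Buyer's account: brokerage 437.00 + duty 5349.85 = 5786.85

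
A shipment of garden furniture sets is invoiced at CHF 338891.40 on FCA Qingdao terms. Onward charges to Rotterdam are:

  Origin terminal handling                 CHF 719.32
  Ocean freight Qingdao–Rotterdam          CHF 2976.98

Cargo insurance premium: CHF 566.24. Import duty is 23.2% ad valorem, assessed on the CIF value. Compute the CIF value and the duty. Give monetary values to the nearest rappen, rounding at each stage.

CIF value: CHF 343153.94; import duty: CHF 79611.71

CIF = FCA price + pre-shipment costs + freight + insurance
CIF = 338891.40 + 719.32 + 2976.98 + 566.24 = 343153.94
Import duty = 343153.94 × 23.2% = 79611.71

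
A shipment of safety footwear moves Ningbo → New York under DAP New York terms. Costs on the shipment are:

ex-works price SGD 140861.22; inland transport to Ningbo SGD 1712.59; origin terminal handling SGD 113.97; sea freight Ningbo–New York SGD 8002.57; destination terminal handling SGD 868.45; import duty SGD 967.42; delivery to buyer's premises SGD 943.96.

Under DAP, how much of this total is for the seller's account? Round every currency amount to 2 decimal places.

DAP: the seller bears all costs to the named destination except import duty and clearance.
Seller's account: goods 140861.22 + inland to port 1712.59 + origin terminal 113.97 + freight 8002.57 + destination terminal 868.45 + delivery 943.96 = 152502.76
Buyer's account: duty 967.42 = 967.42

Seller's account: SGD 152502.76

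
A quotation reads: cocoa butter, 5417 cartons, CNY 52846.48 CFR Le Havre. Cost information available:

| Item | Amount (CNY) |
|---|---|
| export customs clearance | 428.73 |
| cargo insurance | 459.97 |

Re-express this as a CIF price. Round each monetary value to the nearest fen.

CIF price: CNY 53306.45

Not relevant to the conversion: export clearance — on the seller under both CFR and CIF; already in the CFR price and stays in the CIF price.
From CFR to CIF, the seller additionally bears: insurance.
CIF price = 52846.48 + 459.97 = 53306.45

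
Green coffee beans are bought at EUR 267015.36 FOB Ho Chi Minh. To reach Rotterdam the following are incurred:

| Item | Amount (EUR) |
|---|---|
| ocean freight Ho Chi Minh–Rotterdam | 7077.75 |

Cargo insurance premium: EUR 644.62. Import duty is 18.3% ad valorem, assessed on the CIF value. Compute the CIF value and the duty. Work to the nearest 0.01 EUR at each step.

CIF = FOB price + freight + insurance
CIF = 267015.36 + 7077.75 + 644.62 = 274737.73
Import duty = 274737.73 × 18.3% = 50277.00

CIF value: EUR 274737.73; import duty: EUR 50277.00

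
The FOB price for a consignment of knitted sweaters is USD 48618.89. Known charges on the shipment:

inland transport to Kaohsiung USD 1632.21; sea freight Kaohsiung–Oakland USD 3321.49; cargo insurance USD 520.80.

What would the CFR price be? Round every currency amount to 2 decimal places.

CFR price: USD 51940.38

Not relevant to the conversion: inland to port — on the seller under both FOB and CFR; already in the FOB price and stays in the CFR price. insurance — on the buyer under both terms; not part of either seller's price.
From FOB to CFR, the seller additionally bears: freight.
CFR price = 48618.89 + 3321.49 = 51940.38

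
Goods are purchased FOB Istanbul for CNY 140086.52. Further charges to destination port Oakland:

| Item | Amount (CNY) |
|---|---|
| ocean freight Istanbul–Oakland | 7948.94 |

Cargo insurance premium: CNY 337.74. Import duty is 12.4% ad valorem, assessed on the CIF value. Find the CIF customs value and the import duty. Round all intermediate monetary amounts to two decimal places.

CIF = FOB price + freight + insurance
CIF = 140086.52 + 7948.94 + 337.74 = 148373.20
Import duty = 148373.20 × 12.4% = 18398.28

CIF value: CNY 148373.20; import duty: CNY 18398.28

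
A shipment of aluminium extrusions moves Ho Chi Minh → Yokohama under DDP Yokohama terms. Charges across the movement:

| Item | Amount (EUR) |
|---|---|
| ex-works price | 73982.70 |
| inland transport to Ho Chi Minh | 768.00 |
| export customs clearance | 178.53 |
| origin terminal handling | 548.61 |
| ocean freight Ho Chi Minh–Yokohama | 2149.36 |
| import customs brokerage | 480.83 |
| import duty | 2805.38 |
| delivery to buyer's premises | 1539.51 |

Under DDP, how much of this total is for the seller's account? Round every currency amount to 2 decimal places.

Seller's account: EUR 82452.92

DDP: the seller bears all costs including import duty.
Seller's account: goods 73982.70 + inland to port 768.00 + export clearance 178.53 + origin terminal 548.61 + freight 2149.36 + brokerage 480.83 + duty 2805.38 + delivery 1539.51 = 82452.92
Buyer's account: 0.00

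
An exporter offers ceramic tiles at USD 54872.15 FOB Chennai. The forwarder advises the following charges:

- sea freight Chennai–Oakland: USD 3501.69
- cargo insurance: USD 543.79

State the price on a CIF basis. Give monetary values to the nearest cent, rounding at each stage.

CIF price: USD 58917.63

From FOB to CIF, the seller additionally bears: freight, insurance.
CIF price = 54872.15 + 3501.69 + 543.79 = 58917.63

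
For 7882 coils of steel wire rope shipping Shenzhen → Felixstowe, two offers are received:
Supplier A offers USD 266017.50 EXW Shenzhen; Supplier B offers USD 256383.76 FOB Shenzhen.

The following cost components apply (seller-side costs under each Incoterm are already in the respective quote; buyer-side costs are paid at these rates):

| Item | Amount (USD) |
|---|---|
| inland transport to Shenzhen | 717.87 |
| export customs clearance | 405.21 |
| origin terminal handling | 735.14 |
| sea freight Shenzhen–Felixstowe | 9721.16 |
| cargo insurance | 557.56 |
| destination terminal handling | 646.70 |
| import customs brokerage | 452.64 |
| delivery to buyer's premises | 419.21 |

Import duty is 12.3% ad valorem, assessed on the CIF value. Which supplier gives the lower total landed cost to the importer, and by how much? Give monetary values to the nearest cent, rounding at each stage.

Supplier B is cheaper by USD 12905.47

Supplier A (EXW):
CIF value = EXW price + inland to port + export clearance + origin terminal + freight + insurance = 266017.50 + 717.87 + 405.21 + 735.14 + 9721.16 + 557.56 = 278154.44
Import duty = 278154.44 × 12.3% = 34213.00
Buyer bears (A): 717.87 + 405.21 + 735.14 + 9721.16 + 557.56 + 646.70 + 452.64 + 419.21 = 13655.49
Landed cost (A) = invoice 266017.50 + 13655.49 + duty 34213.00 = 313885.99
Supplier B (FOB):
CIF value = FOB price + freight + insurance = 256383.76 + 9721.16 + 557.56 = 266662.48
Import duty = 266662.48 × 12.3% = 32799.49
Buyer bears (B): 9721.16 + 557.56 + 646.70 + 452.64 + 419.21 = 11797.27
Landed cost (B) = invoice 256383.76 + 11797.27 + duty 32799.49 = 300980.52
Difference = |313885.99 − 300980.52| = 12905.47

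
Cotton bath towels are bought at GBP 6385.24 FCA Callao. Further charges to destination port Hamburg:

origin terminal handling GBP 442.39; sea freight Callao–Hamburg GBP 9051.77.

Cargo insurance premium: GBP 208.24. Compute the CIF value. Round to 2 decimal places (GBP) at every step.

CIF value: GBP 16087.64

CIF = FCA price + pre-shipment costs + freight + insurance
CIF = 6385.24 + 442.39 + 9051.77 + 208.24 = 16087.64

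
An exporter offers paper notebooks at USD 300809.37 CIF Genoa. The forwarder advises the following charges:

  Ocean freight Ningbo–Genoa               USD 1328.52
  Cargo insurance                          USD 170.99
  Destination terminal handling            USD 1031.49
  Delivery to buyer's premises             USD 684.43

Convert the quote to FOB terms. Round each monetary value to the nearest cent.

Not relevant to the conversion: delivery, destination terminal — on the buyer under both terms; not part of either seller's price.
From CIF to FOB, the seller no longer bears: freight, insurance.
FOB price = 300809.37 − 1328.52 − 170.99 = 299309.86

FOB price: USD 299309.86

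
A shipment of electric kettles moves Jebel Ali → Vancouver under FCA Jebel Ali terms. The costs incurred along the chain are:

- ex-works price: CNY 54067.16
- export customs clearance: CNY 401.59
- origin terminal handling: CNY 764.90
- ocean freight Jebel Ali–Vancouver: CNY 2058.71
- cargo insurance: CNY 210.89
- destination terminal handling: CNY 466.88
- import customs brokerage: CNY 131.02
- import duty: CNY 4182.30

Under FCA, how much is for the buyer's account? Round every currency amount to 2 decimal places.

Buyer's account: CNY 7814.70

FCA: the seller delivers export-cleared goods to the carrier; the buyer bears costs from that point.
Seller's account: goods 54067.16 + export clearance 401.59 = 54468.75
Buyer's account: origin terminal 764.90 + freight 2058.71 + insurance 210.89 + destination terminal 466.88 + brokerage 131.02 + duty 4182.30 = 7814.70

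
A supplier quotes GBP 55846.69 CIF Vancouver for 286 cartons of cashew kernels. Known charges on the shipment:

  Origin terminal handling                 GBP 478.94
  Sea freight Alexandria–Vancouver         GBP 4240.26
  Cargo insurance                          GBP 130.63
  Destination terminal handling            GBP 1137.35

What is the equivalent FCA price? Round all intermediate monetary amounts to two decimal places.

Not relevant to the conversion: destination terminal — on the buyer under both terms; not part of either seller's price.
From CIF to FCA, the seller no longer bears: origin terminal, freight, insurance.
FCA price = 55846.69 − 478.94 − 4240.26 − 130.63 = 50996.86

FCA price: GBP 50996.86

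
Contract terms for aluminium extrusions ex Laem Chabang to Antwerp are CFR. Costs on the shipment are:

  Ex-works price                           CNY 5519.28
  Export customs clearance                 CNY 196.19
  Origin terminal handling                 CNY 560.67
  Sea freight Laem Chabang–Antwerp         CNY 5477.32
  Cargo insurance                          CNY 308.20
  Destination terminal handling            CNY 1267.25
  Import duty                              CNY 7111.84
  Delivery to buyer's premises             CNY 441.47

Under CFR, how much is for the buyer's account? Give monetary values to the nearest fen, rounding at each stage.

CFR: the seller pays costs through ocean freight to the destination port, but not insurance.
Seller's account: goods 5519.28 + export clearance 196.19 + origin terminal 560.67 + freight 5477.32 = 11753.46
Buyer's account: insurance 308.20 + destination terminal 1267.25 + duty 7111.84 + delivery 441.47 = 9128.76

Buyer's account: CNY 9128.76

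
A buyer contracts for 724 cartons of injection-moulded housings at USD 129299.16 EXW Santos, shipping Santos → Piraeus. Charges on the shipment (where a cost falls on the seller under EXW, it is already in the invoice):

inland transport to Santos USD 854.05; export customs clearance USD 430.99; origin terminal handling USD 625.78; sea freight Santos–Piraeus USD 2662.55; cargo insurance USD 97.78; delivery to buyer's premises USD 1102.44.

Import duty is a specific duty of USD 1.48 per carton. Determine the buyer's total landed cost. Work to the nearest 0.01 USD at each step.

Total landed cost: USD 136144.27

EXW: the seller makes goods available at their premises; the buyer bears all onward costs.
CIF value = EXW price + inland to port + export clearance + origin terminal + freight + insurance = 129299.16 + 854.05 + 430.99 + 625.78 + 2662.55 + 97.78 = 133970.31
Import duty = 724 × 1.48 = 1071.52
Buyer bears: inland to port 854.05 + export clearance 430.99 + origin terminal 625.78 + freight 2662.55 + insurance 97.78 + delivery 1102.44 + duty 1071.52 = 6845.11
Landed cost = invoice 129299.16 + 6845.11 = 136144.27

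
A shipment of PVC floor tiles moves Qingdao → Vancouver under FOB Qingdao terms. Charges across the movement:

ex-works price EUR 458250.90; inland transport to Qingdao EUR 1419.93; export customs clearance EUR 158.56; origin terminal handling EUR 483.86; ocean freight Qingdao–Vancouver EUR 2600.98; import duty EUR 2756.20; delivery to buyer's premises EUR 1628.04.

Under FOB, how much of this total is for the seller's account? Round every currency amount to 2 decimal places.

FOB: the seller bears costs until goods are on board at the origin port; the buyer bears freight, insurance and all costs thereafter.
Seller's account: goods 458250.90 + inland to port 1419.93 + export clearance 158.56 + origin terminal 483.86 = 460313.25
Buyer's account: freight 2600.98 + duty 2756.20 + delivery 1628.04 = 6985.22

Seller's account: EUR 460313.25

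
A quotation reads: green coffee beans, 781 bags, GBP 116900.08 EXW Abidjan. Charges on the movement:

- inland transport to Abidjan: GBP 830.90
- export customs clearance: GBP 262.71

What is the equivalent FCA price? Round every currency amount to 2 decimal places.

FCA price: GBP 117993.69

From EXW to FCA, the seller additionally bears: inland to port, export clearance.
FCA price = 116900.08 + 830.90 + 262.71 = 117993.69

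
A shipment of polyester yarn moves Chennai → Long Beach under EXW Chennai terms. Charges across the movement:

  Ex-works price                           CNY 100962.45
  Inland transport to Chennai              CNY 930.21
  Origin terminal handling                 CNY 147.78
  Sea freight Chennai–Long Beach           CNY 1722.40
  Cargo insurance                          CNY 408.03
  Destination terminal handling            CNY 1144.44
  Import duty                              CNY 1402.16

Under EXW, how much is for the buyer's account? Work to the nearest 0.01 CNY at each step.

Buyer's account: CNY 5755.02

EXW: the seller makes goods available at their premises; the buyer bears all onward costs.
Seller's account: goods 100962.45 = 100962.45
Buyer's account: inland to port 930.21 + origin terminal 147.78 + freight 1722.40 + insurance 408.03 + destination terminal 1144.44 + duty 1402.16 = 5755.02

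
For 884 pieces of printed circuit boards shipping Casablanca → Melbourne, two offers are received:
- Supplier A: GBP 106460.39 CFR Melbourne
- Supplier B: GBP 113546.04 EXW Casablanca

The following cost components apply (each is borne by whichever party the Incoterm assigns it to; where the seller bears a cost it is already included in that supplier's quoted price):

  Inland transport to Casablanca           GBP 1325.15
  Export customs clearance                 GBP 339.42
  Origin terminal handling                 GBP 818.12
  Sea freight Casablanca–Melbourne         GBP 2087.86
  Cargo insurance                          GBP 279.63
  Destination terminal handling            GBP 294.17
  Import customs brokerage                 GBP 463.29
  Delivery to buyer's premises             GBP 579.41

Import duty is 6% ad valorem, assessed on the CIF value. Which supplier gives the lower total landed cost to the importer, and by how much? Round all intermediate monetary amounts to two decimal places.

Supplier A (CFR):
CIF value = CFR price + insurance = 106460.39 + 279.63 = 106740.02
Import duty = 106740.02 × 6% = 6404.40
Buyer bears (A): 279.63 + 294.17 + 463.29 + 579.41 = 1616.50
Landed cost (A) = invoice 106460.39 + 1616.50 + duty 6404.40 = 114481.29
Supplier B (EXW):
CIF value = EXW price + inland to port + export clearance + origin terminal + freight + insurance = 113546.04 + 1325.15 + 339.42 + 818.12 + 2087.86 + 279.63 = 118396.22
Import duty = 118396.22 × 6% = 7103.77
Buyer bears (B): 1325.15 + 339.42 + 818.12 + 2087.86 + 279.63 + 294.17 + 463.29 + 579.41 = 6187.05
Landed cost (B) = invoice 113546.04 + 6187.05 + duty 7103.77 = 126836.86
Difference = |114481.29 − 126836.86| = 12355.57

Supplier A is cheaper by GBP 12355.57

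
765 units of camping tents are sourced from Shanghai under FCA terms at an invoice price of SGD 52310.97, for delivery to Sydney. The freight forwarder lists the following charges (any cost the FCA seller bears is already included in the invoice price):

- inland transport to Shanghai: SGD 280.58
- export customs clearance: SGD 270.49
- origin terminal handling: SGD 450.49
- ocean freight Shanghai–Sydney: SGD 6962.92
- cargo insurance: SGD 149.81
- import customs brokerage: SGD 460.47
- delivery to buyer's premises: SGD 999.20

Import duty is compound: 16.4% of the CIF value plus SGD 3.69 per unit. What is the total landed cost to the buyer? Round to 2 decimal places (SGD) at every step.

Total landed cost: SGD 73976.08

FCA: the seller delivers export-cleared goods to the carrier; the buyer bears costs from that point.
Already in the invoice (seller's account under FCA): inland to port, export clearance — exclude.
CIF value = FCA price + origin terminal + freight + insurance = 52310.97 + 450.49 + 6962.92 + 149.81 = 59874.19
Ad valorem component: 59874.19 × 16.4% = 9819.37
Specific component: 765 × 3.69 = 2822.85
Import duty = 9819.37 + 2822.85 = 12642.22
Buyer bears: origin terminal 450.49 + freight 6962.92 + insurance 149.81 + brokerage 460.47 + delivery 999.20 + duty 12642.22 = 21665.11
Landed cost = invoice 52310.97 + 21665.11 = 73976.08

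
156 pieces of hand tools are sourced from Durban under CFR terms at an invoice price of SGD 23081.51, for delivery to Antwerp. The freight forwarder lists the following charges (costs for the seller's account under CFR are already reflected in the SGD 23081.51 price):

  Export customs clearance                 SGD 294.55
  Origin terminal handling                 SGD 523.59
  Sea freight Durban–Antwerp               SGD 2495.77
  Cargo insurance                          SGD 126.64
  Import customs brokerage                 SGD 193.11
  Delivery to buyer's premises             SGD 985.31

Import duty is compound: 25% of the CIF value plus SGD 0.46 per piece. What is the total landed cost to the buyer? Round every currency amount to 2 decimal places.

CFR: the seller pays costs through ocean freight to the destination port, but not insurance.
Already in the invoice (seller's account under CFR): export clearance, origin terminal, freight — exclude.
CIF value = CFR price + insurance = 23081.51 + 126.64 = 23208.15
Ad valorem component: 23208.15 × 25% = 5802.04
Specific component: 156 × 0.46 = 71.76
Import duty = 5802.04 + 71.76 = 5873.80
Buyer bears: insurance 126.64 + brokerage 193.11 + delivery 985.31 + duty 5873.80 = 7178.86
Landed cost = invoice 23081.51 + 7178.86 = 30260.37

Total landed cost: SGD 30260.37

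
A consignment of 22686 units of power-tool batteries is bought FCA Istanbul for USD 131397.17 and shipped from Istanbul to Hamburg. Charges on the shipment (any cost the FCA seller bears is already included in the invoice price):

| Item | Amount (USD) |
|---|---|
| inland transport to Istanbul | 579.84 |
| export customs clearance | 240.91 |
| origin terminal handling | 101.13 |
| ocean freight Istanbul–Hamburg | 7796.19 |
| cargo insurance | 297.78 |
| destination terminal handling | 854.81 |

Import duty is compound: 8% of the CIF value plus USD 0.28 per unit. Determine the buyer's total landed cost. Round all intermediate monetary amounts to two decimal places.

Total landed cost: USD 157966.54

FCA: the seller delivers export-cleared goods to the carrier; the buyer bears costs from that point.
Already in the invoice (seller's account under FCA): inland to port, export clearance — exclude.
CIF value = FCA price + origin terminal + freight + insurance = 131397.17 + 101.13 + 7796.19 + 297.78 = 139592.27
Ad valorem component: 139592.27 × 8% = 11167.38
Specific component: 22686 × 0.28 = 6352.08
Import duty = 11167.38 + 6352.08 = 17519.46
Buyer bears: origin terminal 101.13 + freight 7796.19 + insurance 297.78 + destination terminal 854.81 + duty 17519.46 = 26569.37
Landed cost = invoice 131397.17 + 26569.37 = 157966.54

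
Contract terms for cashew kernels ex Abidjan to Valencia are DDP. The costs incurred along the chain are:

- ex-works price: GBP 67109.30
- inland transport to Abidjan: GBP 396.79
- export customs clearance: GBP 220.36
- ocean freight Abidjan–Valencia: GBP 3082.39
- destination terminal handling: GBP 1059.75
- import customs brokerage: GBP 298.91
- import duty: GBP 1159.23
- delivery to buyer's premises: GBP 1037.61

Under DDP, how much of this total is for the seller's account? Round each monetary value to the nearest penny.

Seller's account: GBP 74364.34

DDP: the seller bears all costs including import duty.
Seller's account: goods 67109.30 + inland to port 396.79 + export clearance 220.36 + freight 3082.39 + destination terminal 1059.75 + brokerage 298.91 + duty 1159.23 + delivery 1037.61 = 74364.34
Buyer's account: 0.00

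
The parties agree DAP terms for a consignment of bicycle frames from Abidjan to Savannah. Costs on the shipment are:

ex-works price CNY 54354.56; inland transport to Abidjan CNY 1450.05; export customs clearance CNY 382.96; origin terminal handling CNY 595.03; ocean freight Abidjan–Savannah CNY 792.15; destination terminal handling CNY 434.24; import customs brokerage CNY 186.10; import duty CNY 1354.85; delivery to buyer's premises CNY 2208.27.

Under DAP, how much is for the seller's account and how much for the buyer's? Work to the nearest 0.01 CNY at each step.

Seller: CNY 60217.26; buyer: CNY 1540.95

DAP: the seller bears all costs to the named destination except import duty and clearance.
Seller's account: goods 54354.56 + inland to port 1450.05 + export clearance 382.96 + origin terminal 595.03 + freight 792.15 + destination terminal 434.24 + delivery 2208.27 = 60217.26
Buyer's account: brokerage 186.10 + duty 1354.85 = 1540.95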